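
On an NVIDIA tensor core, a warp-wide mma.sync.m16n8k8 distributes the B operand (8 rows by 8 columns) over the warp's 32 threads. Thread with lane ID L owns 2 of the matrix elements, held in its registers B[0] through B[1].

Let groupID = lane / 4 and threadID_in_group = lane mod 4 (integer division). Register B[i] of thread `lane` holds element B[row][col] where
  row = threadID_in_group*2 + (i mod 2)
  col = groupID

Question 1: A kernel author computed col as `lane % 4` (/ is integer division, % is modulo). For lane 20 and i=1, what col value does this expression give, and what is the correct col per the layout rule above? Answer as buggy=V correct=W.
buggy=0 correct=5

`lane % 4`[20,1]→0
lane 20→20/4=5, 20 mod 4=0
i=1  r:2·0+1→1  c:5
col: 0 vs 5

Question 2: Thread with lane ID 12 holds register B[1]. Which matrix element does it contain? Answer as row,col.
1,3

lane 12: gid=3 (12/4), tid=0 (12%4)
i=1: r=0*2+1=1, c=gid=3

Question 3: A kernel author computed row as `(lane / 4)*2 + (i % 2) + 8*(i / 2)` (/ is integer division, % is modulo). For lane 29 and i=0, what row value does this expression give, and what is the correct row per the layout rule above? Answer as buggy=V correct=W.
`(lane / 4)*2 + (i % 2) + 8*(i / 2)`[29,0]->14
L=29->g=29>>2=7, t=29&3=1
[0]->row 1·2+0=2  col g=7
row: 14 vs 2

buggy=14 correct=2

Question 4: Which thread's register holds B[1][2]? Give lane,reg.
8,1

c=2->g=2  r=1->t=0,b0=1
L=2*4+0=8  i=1=1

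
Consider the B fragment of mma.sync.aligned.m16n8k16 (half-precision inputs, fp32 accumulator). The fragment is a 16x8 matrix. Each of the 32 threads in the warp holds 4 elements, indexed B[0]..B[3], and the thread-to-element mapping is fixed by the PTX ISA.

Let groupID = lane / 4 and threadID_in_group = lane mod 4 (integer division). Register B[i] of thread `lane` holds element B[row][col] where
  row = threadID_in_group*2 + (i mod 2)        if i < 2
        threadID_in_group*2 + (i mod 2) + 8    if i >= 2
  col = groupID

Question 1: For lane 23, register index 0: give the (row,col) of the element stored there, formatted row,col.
6,5

lane 23->23/4=5, 23 mod 4=3
i=0  r:2·3+0+0->6  c:5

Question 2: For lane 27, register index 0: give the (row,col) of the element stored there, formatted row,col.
6,6

L=27->g=27>>2=6, t=27&3=3
[0]->row 3·2+0+0=6  col g=6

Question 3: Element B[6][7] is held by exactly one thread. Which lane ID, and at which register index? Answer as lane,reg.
c=7->g=7  r=6->rb=0,t=3,b0=0
L=7*4+3=31  i=0*2+0=0

31,0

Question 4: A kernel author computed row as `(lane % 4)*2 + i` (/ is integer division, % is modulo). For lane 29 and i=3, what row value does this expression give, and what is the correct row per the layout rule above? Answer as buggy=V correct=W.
buggy=5 correct=11

`(lane % 4)*2 + i`[29,3]=>5
lane 29=>29/4=7, 29 mod 4=1
i=3  r:2·1+1+8=>11  c:7
row: 5 vs 11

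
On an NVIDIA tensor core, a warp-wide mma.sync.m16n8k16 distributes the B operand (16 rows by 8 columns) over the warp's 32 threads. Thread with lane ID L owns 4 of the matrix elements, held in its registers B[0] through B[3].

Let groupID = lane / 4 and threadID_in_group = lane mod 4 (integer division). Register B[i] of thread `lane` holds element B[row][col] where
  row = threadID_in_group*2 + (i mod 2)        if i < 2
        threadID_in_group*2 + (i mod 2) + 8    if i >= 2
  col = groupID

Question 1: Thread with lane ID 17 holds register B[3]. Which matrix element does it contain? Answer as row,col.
11,4

lane 17→17/4=4, 17 mod 4=1
i=3  r:2·1+1+8→11  c:4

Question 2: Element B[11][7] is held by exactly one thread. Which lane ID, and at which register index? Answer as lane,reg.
29,3

c: 7->gid=7  r: 11->r8=1,tid=1,i&1=1
L=7*4+1=29  i=1*2+1=3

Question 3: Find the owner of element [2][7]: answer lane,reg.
29,0

c=7→G=7  r=2→rhi=0,T=1,p=0
L=7*4+1=29  i=0*2+0=0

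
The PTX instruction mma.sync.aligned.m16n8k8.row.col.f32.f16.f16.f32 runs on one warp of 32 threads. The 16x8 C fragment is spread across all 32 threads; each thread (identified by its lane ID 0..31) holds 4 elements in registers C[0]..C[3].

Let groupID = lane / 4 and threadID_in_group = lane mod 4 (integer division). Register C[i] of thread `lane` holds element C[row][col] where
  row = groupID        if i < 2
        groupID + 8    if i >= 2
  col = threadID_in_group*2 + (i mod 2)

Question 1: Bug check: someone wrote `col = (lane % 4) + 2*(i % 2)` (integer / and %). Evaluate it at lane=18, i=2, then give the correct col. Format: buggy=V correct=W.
`(lane % 4) + 2*(i % 2)`[18,2]⇒2
18: gr=4,th=2
[2] (4+8,2*2+0) = (12,4)
col: 2 vs 4

buggy=2 correct=4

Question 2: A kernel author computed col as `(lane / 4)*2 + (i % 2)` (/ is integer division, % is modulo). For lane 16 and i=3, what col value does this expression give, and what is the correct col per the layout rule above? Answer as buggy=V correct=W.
`(lane / 4)*2 + (i % 2)`[16,3]⇒9
lane 16: gr=4 (16/4), th=0 (16%4)
i=3: r=4+8=12, c=0*2+1=1
col: 9 vs 1

buggy=9 correct=1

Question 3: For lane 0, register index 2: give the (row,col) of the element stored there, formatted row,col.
L=0->g=0>>2=0, t=0&3=0
[2]->row 0+8=8  col 0·2+0=0

8,0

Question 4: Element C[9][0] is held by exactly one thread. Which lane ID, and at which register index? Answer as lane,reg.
4,2

r: 9->gid=1,r8=1  c: 0->tid=0,i&1=0
L=1*4+0=4  i=1*2+0=2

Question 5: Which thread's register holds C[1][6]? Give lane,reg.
r: 1->gid=1,r8=0  c: 6->tid=3,i&1=0
L=1*4+3=7  i=0*2+0=0

7,0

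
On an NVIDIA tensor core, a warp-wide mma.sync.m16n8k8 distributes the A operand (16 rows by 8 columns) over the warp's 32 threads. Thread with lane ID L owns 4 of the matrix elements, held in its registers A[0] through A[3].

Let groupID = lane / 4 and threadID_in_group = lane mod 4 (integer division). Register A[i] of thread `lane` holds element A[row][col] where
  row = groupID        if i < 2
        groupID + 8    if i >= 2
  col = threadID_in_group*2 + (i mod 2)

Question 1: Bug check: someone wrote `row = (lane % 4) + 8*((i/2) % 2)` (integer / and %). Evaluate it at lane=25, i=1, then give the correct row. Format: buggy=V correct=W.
buggy=1 correct=6

`(lane % 4) + 8*((i/2) % 2)`[25,1]→1
L=25→G=25>>2=6, T=25&3=1
[1]→row 6+0=6  col 1·2+1=3
row: 1 vs 6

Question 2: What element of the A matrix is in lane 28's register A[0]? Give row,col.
7,0

lane 28->28/4=7, 28 mod 4=0
i=0  r:7+0->7  c:2·0+0->0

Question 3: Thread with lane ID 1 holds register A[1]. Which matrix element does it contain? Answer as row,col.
L=1→G=1>>2=0, T=1&3=1
[1]→row 0+0=0  col 1·2+1=3

0,3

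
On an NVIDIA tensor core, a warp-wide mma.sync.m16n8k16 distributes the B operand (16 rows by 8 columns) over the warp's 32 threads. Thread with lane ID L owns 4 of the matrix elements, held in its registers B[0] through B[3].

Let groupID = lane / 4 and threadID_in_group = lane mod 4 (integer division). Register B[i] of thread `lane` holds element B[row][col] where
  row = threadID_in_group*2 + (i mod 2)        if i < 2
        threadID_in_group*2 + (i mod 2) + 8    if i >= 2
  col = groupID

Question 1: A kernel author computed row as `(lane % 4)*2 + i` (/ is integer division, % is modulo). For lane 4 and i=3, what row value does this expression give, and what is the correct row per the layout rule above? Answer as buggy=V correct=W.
`(lane % 4)*2 + i`[4,3]⇒3
lane 4⇒4/4=1, 4 mod 4=0
i=3  r:2·0+1+8⇒9  c:1
row: 3 vs 9

buggy=3 correct=9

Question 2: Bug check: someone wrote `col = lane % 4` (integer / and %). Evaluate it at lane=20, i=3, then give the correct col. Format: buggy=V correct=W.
buggy=0 correct=5

`lane % 4`[20,3]=>0
L=20=>grp=20>>2=5, tig=20&3=0
[3]=>row 0·2+1+8=9  col grp=5
col: 0 vs 5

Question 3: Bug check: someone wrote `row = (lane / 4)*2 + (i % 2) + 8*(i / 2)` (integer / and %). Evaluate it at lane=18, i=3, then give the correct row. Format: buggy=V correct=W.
`(lane / 4)*2 + (i % 2) + 8*(i / 2)`[18,3]→17
lane 18→18/4=4, 18 mod 4=2
i=3  r:2·2+1+8→13  c:4
row: 17 vs 13

buggy=17 correct=13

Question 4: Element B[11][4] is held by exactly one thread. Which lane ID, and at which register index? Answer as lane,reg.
17,3

c: 4->gid=4  r: 11->r8=1,tid=1,i&1=1
L=4*4+1=17  i=1*2+1=3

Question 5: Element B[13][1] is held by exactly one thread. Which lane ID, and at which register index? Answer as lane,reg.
c=1→G=1  r=13→rhi=1,T=2,p=1
L=1*4+2=6  i=1*2+1=3

6,3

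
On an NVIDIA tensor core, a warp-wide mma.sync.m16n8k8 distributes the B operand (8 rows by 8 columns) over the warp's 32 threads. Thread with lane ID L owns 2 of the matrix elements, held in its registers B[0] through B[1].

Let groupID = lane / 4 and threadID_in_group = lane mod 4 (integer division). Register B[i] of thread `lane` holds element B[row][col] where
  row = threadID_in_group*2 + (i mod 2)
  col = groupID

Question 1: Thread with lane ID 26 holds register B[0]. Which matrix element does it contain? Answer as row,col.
4,6

26: grp=6,tig=2
[0] (2*2+0,6) = (4,6)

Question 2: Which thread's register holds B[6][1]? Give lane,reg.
7,0

c:1=>grp=1  r:6=>tig=3,lo=0
L=1*4+3=7  i=0=0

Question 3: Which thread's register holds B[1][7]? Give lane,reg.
c=7->g=7  r=1->t=0,b0=1
L=7*4+0=28  i=1=1

28,1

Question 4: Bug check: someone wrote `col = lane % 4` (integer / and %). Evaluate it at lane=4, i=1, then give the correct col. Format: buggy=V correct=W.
buggy=0 correct=1

`lane % 4`[4,1]⇒0
4: gr=1,th=0
[1] (0*2+1,1) = (1,1)
col: 0 vs 1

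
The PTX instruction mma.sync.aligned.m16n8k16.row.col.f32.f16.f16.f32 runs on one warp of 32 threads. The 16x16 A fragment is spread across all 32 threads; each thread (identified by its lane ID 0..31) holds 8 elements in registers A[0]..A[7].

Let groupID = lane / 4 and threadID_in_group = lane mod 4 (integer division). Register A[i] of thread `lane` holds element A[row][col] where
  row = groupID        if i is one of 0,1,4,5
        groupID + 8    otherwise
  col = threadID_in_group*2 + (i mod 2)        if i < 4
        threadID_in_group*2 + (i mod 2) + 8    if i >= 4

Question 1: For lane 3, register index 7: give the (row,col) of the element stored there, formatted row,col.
lane 3->3/4=0, 3 mod 4=3
i=7  r:0+8->8  c:2·3+1+8->15

8,15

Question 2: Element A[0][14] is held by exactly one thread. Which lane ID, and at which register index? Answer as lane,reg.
3,4

r=0→G=0,rhi=0  c=14→chi=1,T=3,p=0
L=0*4+3=3  i=1*4+0*2+0=4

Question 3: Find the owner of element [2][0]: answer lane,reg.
8,0

r: 2->gid=2,r8=0  c: 0->c8=0,tid=0,i&1=0
L=2*4+0=8  i=0*4+0*2+0=0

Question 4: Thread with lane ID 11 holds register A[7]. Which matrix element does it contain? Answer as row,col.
10,15

lane 11->11/4=2, 11 mod 4=3
i=7  r:2+8->10  c:2·3+1+8->15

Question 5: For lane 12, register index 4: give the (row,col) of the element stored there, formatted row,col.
3,8

L=12→G=12>>2=3, T=12&3=0
[4]→row 3+0=3  col 0·2+0+8=8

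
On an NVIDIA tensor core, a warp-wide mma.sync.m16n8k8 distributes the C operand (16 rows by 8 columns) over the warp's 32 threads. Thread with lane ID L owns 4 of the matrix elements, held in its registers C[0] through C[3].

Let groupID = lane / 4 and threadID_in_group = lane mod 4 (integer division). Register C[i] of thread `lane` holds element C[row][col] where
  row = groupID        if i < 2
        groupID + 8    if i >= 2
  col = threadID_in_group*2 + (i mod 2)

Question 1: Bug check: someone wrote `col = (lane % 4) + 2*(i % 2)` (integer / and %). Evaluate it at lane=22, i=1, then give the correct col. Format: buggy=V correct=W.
`(lane % 4) + 2*(i % 2)`[22,1]->4
lane 22->22/4=5, 22 mod 4=2
i=1  r:5+0->5  c:2·2+1->5
col: 4 vs 5

buggy=4 correct=5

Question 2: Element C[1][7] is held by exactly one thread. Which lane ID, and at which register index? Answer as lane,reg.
7,1

r:1=>grp=1,rB=0  c:7=>tig=3,lo=1
L=1*4+3=7  i=0*2+1=1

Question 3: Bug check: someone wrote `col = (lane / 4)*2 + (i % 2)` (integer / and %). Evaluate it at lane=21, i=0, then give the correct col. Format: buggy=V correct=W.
buggy=10 correct=2

`(lane / 4)*2 + (i % 2)`[21,0]=>10
lane 21: grp=5 (21/4), tig=1 (21%4)
i=0: r=5+0=5, c=1*2+0=2
col: 10 vs 2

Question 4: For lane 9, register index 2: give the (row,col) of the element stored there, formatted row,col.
10,2

lane 9: grp=2 (9/4), tig=1 (9%4)
i=2: r=2+8=10, c=1*2+0=2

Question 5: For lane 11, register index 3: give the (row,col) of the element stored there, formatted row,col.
10,7

lane 11: G=2 (11/4), T=3 (11%4)
i=3: r=2+8=10, c=3*2+1=7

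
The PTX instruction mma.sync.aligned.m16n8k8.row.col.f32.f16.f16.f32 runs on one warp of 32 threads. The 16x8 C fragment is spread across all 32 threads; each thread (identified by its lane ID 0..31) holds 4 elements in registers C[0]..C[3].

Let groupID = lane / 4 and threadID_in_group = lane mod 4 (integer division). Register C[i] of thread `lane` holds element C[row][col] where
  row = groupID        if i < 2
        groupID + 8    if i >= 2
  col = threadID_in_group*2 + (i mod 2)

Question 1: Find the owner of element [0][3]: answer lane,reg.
r:0=>grp=0,rB=0  c:3=>tig=1,lo=1
L=0*4+1=1  i=0*2+1=1

1,1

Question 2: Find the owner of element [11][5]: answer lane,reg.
r=11→G=3,rhi=1  c=5→T=2,p=1
L=3*4+2=14  i=1*2+1=3

14,3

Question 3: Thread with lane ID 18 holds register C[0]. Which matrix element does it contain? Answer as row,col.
4,4

lane 18: G=4 (18/4), T=2 (18%4)
i=0: r=4+0=4, c=2*2+0=4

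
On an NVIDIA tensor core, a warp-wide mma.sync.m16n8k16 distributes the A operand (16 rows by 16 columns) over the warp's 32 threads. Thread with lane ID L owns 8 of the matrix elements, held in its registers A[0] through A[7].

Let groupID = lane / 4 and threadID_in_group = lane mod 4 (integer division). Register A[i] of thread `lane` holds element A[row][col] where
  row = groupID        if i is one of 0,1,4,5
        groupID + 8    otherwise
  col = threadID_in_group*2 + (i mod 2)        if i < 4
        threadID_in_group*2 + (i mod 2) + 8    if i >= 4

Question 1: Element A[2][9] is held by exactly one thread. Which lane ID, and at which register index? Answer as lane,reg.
r=2→G=2,rhi=0  c=9→chi=1,T=0,p=1
L=2*4+0=8  i=1*4+0*2+1=5

8,5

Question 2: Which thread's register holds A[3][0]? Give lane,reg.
12,0

r:3=>grp=3,rB=0  c:0=>cB=0,tig=0,lo=0
L=3*4+0=12  i=0*4+0*2+0=0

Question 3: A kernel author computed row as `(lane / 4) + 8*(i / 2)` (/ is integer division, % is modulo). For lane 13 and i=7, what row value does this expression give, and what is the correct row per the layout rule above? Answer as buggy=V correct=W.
buggy=27 correct=11

`(lane / 4) + 8*(i / 2)`[13,7]=>27
lane 13: grp=3 (13/4), tig=1 (13%4)
i=7: r=3+8=11, c=1*2+1+8=11
row: 27 vs 11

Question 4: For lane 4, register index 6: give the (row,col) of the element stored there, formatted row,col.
L=4->gid=4>>2=1, tid=4&3=0
[6]->row 1+8=9  col 0·2+0+8=8

9,8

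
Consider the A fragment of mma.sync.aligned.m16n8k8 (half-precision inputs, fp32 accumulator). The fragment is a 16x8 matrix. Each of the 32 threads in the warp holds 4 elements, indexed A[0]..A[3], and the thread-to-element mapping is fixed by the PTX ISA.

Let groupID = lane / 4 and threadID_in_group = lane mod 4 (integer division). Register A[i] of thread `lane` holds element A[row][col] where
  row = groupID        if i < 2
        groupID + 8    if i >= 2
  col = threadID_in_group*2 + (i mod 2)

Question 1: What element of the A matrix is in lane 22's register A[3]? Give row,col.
13,5

22: gid=5,tid=2
[3] (5+8,2*2+1) = (13,5)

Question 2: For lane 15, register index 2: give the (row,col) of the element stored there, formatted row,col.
11,6

L=15⇒gr=15>>2=3, th=15&3=3
[2]⇒row 3+8=11  col 3·2+0=6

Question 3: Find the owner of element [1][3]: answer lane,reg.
5,1

r:1=>grp=1,rB=0  c:3=>tig=1,lo=1
L=1*4+1=5  i=0*2+1=1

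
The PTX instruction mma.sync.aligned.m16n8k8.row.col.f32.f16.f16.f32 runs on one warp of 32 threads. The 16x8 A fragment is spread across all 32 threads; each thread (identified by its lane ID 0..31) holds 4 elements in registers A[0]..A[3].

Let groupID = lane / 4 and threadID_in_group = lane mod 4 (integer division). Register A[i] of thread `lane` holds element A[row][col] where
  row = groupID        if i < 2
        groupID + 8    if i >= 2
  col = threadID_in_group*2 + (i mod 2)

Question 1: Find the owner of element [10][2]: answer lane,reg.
r=10→G=2,rhi=1  c=2→T=1,p=0
L=2*4+1=9  i=1*2+0=2

9,2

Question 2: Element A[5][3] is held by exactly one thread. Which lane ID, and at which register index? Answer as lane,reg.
r: 5->gid=5,r8=0  c: 3->tid=1,i&1=1
L=5*4+1=21  i=0*2+1=1

21,1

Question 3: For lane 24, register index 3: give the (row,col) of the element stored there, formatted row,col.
14,1

lane 24: gid=6 (24/4), tid=0 (24%4)
i=3: r=6+8=14, c=0*2+1=1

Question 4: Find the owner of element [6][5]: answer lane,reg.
26,1

r=6⇒gr=6,Rb=0  c=5⇒th=2,odd=1
L=6*4+2=26  i=0*2+1=1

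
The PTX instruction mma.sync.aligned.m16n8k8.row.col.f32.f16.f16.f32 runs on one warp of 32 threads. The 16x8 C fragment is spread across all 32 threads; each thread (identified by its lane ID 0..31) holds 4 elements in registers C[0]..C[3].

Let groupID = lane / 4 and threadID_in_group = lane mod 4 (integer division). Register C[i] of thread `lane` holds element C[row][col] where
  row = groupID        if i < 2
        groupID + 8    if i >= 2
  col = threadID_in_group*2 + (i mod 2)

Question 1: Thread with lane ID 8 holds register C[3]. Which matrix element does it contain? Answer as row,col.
10,1

lane 8->8/4=2, 8 mod 4=0
i=3  r:2+8->10  c:2·0+1->1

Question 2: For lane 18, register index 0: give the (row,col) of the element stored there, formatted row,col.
lane 18: gid=4 (18/4), tid=2 (18%4)
i=0: r=4+0=4, c=2*2+0=4

4,4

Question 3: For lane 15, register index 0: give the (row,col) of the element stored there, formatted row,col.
lane 15: grp=3 (15/4), tig=3 (15%4)
i=0: r=3+0=3, c=3*2+0=6

3,6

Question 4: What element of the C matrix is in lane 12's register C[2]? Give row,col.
11,0

lane 12=>12/4=3, 12 mod 4=0
i=2  r:3+8=>11  c:2·0+0=>0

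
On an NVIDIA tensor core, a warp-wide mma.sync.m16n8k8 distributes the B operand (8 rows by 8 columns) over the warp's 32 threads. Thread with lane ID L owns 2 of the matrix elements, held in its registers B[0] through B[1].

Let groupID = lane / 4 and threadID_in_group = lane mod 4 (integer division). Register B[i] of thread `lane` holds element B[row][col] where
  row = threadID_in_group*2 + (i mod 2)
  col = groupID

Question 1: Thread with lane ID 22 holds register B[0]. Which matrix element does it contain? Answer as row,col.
lane 22->22/4=5, 22 mod 4=2
i=0  r:2·2+0->4  c:5

4,5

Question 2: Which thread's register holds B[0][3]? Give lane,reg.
c=3→G=3  r=0→T=0,p=0
L=3*4+0=12  i=0=0

12,0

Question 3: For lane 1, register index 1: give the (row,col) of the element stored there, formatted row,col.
3,0

lane 1: gr=0 (1/4), th=1 (1%4)
i=1: r=1*2+1=3, c=gr=0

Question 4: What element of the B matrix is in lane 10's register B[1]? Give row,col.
lane 10: grp=2 (10/4), tig=2 (10%4)
i=1: r=2*2+1=5, c=grp=2

5,2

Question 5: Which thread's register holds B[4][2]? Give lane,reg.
10,0

c=2->g=2  r=4->t=2,b0=0
L=2*4+2=10  i=0=0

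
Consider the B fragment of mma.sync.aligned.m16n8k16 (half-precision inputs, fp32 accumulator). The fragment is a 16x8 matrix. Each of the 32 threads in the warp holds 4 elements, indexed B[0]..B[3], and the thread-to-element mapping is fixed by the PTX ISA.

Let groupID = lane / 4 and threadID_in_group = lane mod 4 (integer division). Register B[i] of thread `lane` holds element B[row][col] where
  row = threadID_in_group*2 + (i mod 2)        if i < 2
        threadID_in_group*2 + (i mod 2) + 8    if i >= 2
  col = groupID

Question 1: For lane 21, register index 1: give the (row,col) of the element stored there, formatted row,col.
lane 21: g=5 (21/4), t=1 (21%4)
i=1: r=1*2+1+0=3, c=g=5

3,5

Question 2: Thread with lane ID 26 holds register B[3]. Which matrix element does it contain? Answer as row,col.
lane 26: g=6 (26/4), t=2 (26%4)
i=3: r=2*2+1+8=13, c=g=6

13,6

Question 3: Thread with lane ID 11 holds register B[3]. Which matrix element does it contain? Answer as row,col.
15,2

L=11->gid=11>>2=2, tid=11&3=3
[3]->row 3·2+1+8=15  col gid=2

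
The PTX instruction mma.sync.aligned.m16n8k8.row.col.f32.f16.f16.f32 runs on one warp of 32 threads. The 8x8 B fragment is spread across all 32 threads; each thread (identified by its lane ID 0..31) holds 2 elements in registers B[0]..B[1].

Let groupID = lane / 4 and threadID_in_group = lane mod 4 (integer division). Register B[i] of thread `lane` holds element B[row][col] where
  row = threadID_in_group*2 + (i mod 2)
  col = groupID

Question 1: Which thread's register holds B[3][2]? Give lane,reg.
9,1

c=2→G=2  r=3→T=1,p=1
L=2*4+1=9  i=1=1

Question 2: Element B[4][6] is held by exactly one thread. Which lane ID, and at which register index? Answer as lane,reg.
26,0

c:6=>grp=6  r:4=>tig=2,lo=0
L=6*4+2=26  i=0=0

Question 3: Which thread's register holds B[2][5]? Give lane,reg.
21,0

c=5->g=5  r=2->t=1,b0=0
L=5*4+1=21  i=0=0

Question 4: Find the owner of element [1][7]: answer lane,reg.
28,1

c: 7->gid=7  r: 1->tid=0,i&1=1
L=7*4+0=28  i=1=1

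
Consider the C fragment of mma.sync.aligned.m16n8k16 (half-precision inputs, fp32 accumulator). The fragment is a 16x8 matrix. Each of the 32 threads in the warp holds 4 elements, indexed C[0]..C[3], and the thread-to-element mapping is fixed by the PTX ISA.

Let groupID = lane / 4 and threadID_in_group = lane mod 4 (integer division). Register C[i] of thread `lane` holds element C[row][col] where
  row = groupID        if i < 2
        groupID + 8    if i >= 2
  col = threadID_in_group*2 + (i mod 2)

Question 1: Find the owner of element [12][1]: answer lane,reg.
16,3

r=12⇒gr=4,Rb=1  c=1⇒th=0,odd=1
L=4*4+0=16  i=1*2+1=3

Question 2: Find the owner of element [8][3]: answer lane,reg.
1,3

r=8→G=0,rhi=1  c=3→T=1,p=1
L=0*4+1=1  i=1*2+1=3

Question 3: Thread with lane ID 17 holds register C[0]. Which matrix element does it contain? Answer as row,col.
lane 17: g=4 (17/4), t=1 (17%4)
i=0: r=4+0=4, c=1*2+0=2

4,2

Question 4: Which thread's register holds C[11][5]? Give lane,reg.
r=11->g=3,rb=1  c=5->t=2,b0=1
L=3*4+2=14  i=1*2+1=3

14,3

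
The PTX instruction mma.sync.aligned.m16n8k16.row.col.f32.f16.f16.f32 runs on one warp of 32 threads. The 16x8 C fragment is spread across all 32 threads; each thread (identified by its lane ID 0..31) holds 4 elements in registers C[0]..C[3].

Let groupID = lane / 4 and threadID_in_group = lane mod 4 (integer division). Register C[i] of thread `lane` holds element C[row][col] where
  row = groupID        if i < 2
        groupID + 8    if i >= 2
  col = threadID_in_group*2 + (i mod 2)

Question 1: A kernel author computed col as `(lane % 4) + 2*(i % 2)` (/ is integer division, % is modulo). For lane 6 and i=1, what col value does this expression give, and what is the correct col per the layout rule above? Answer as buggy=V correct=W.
`(lane % 4) + 2*(i % 2)`[6,1]->4
lane 6: g=1 (6/4), t=2 (6%4)
i=1: r=1+0=1, c=2*2+1=5
col: 4 vs 5

buggy=4 correct=5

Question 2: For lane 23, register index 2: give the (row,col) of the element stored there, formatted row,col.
L=23⇒gr=23>>2=5, th=23&3=3
[2]⇒row 5+8=13  col 3·2+0=6

13,6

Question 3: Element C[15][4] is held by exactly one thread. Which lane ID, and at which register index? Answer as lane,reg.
30,2

r:15=>grp=7,rB=1  c:4=>tig=2,lo=0
L=7*4+2=30  i=1*2+0=2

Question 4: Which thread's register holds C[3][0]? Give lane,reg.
12,0

r:3=>grp=3,rB=0  c:0=>tig=0,lo=0
L=3*4+0=12  i=0*2+0=0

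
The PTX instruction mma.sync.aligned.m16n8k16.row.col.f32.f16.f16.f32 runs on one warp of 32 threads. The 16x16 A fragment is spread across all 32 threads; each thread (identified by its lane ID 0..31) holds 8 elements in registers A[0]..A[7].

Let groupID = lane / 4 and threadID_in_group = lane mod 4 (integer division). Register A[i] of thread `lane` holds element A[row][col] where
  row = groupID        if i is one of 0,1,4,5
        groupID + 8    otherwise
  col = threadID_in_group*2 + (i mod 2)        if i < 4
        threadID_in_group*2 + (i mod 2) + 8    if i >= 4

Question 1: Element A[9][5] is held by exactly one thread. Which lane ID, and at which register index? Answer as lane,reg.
r: 9->gid=1,r8=1  c: 5->c8=0,tid=2,i&1=1
L=1*4+2=6  i=0*4+1*2+1=3

6,3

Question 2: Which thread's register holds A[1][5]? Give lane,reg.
r=1->g=1,rb=0  c=5->cb=0,t=2,b0=1
L=1*4+2=6  i=0*4+0*2+1=1

6,1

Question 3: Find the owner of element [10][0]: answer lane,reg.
r:10=>grp=2,rB=1  c:0=>cB=0,tig=0,lo=0
L=2*4+0=8  i=0*4+1*2+0=2

8,2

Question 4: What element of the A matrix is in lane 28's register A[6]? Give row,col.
15,8

28: g=7,t=0
[6] (7+8,0*2+0+8) = (15,8)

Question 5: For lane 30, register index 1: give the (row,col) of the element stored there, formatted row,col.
lane 30: G=7 (30/4), T=2 (30%4)
i=1: r=7+0=7, c=2*2+1+0=5

7,5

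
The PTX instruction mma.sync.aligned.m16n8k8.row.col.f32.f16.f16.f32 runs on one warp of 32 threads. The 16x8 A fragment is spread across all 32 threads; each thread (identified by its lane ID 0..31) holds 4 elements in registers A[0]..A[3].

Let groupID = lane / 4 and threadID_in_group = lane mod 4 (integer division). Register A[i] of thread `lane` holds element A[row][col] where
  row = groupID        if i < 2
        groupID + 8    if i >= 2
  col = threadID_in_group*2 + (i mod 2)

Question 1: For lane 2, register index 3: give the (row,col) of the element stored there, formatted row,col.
8,5

lane 2: g=0 (2/4), t=2 (2%4)
i=3: r=0+8=8, c=2*2+1=5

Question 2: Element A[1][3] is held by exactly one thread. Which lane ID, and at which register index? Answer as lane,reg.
r=1⇒gr=1,Rb=0  c=3⇒th=1,odd=1
L=1*4+1=5  i=0*2+1=1

5,1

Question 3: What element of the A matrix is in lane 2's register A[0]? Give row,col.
2: grp=0,tig=2
[0] (0+0,2*2+0) = (0,4)

0,4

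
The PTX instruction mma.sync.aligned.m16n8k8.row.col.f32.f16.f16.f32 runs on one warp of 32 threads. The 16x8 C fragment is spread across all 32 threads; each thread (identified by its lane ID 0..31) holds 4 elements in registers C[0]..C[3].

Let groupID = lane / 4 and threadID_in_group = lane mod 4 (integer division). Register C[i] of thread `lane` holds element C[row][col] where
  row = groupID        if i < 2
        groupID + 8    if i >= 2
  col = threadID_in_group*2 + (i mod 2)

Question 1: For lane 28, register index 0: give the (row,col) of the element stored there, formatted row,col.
lane 28: grp=7 (28/4), tig=0 (28%4)
i=0: r=7+0=7, c=0*2+0=0

7,0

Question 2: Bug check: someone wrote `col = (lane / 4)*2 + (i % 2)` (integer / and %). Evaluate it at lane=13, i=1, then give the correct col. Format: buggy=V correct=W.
buggy=7 correct=3

`(lane / 4)*2 + (i % 2)`[13,1]→7
lane 13→13/4=3, 13 mod 4=1
i=1  r:3+0→3  c:2·1+1→3
col: 7 vs 3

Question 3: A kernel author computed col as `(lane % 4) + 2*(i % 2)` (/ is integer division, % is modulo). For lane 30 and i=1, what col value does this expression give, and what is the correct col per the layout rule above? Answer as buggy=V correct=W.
buggy=4 correct=5

`(lane % 4) + 2*(i % 2)`[30,1]⇒4
L=30⇒gr=30>>2=7, th=30&3=2
[1]⇒row 7+0=7  col 2·2+1=5
col: 4 vs 5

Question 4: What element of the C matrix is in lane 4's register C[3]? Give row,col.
9,1

4: gid=1,tid=0
[3] (1+8,0*2+1) = (9,1)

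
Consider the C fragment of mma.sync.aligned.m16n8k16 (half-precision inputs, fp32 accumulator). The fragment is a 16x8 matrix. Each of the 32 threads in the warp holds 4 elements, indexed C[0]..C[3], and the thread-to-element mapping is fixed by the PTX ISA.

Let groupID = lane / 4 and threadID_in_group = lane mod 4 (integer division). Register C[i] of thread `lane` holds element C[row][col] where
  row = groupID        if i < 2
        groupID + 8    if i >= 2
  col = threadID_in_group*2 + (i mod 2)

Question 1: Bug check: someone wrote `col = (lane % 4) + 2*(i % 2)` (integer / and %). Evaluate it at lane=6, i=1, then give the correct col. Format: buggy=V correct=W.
`(lane % 4) + 2*(i % 2)`[6,1]→4
lane 6: G=1 (6/4), T=2 (6%4)
i=1: r=1+0=1, c=2*2+1=5
col: 4 vs 5

buggy=4 correct=5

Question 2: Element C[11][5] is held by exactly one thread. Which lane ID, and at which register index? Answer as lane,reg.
14,3

r: 11->gid=3,r8=1  c: 5->tid=2,i&1=1
L=3*4+2=14  i=1*2+1=3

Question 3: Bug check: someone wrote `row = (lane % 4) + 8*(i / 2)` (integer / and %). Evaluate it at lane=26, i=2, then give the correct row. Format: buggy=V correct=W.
`(lane % 4) + 8*(i / 2)`[26,2]⇒10
L=26⇒gr=26>>2=6, th=26&3=2
[2]⇒row 6+8=14  col 2·2+0=4
row: 10 vs 14

buggy=10 correct=14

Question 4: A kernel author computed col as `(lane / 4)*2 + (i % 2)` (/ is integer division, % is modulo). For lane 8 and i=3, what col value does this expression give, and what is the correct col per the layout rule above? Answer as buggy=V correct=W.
`(lane / 4)*2 + (i % 2)`[8,3]→5
8: G=2,T=0
[3] (2+8,0*2+1) = (10,1)
col: 5 vs 1

buggy=5 correct=1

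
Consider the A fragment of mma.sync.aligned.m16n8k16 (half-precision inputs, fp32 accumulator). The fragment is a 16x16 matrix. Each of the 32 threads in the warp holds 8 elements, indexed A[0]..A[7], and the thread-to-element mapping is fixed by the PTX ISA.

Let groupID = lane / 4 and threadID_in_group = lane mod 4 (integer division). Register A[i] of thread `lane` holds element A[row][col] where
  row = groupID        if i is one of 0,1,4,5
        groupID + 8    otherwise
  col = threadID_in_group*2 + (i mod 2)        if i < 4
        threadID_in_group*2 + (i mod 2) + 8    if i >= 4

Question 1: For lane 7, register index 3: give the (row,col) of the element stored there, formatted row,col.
lane 7=>7/4=1, 7 mod 4=3
i=3  r:1+8=>9  c:2·3+1+0=>7

9,7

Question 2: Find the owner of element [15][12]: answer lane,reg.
r=15⇒gr=7,Rb=1  c=12⇒Cb=1,th=2,odd=0
L=7*4+2=30  i=1*4+1*2+0=6

30,6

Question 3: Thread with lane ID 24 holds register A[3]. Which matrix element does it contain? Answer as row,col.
lane 24⇒24/4=6, 24 mod 4=0
i=3  r:6+8⇒14  c:2·0+1+0⇒1

14,1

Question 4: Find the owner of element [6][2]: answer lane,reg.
r=6→G=6,rhi=0  c=2→chi=0,T=1,p=0
L=6*4+1=25  i=0*4+0*2+0=0

25,0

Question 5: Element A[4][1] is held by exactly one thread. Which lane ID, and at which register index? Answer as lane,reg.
r=4⇒gr=4,Rb=0  c=1⇒Cb=0,th=0,odd=1
L=4*4+0=16  i=0*4+0*2+1=1

16,1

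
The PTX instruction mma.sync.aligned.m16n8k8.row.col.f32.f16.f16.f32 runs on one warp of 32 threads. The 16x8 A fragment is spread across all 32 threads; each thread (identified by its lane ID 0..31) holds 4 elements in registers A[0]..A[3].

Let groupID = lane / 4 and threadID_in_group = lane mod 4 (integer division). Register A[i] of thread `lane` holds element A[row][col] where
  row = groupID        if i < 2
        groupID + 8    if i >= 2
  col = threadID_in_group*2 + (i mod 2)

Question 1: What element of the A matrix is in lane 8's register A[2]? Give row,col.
lane 8⇒8/4=2, 8 mod 4=0
i=2  r:2+8⇒10  c:2·0+0⇒0

10,0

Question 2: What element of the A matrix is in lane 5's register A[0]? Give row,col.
1,2

lane 5⇒5/4=1, 5 mod 4=1
i=0  r:1+0⇒1  c:2·1+0⇒2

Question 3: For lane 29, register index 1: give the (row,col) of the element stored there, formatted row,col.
7,3

L=29→G=29>>2=7, T=29&3=1
[1]→row 7+0=7  col 1·2+1=3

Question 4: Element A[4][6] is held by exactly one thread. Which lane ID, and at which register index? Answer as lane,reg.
19,0

r=4→G=4,rhi=0  c=6→T=3,p=0
L=4*4+3=19  i=0*2+0=0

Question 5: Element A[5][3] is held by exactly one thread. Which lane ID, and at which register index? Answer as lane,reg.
21,1

r=5⇒gr=5,Rb=0  c=3⇒th=1,odd=1
L=5*4+1=21  i=0*2+1=1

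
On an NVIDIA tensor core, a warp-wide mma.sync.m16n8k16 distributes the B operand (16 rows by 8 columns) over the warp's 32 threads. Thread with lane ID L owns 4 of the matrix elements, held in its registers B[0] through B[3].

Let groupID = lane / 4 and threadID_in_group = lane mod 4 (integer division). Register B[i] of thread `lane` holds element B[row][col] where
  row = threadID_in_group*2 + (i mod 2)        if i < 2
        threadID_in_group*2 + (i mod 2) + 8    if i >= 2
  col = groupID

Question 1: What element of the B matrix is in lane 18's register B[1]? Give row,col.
5,4

18: gr=4,th=2
[1] (2*2+1+0,4) = (5,4)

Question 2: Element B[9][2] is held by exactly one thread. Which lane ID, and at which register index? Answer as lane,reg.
8,3

c: 2->gid=2  r: 9->r8=1,tid=0,i&1=1
L=2*4+0=8  i=1*2+1=3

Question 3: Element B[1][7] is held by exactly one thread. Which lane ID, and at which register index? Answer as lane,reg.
28,1

c: 7->gid=7  r: 1->r8=0,tid=0,i&1=1
L=7*4+0=28  i=0*2+1=1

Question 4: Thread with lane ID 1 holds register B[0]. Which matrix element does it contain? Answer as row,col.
2,0

lane 1: G=0 (1/4), T=1 (1%4)
i=0: r=1*2+0+0=2, c=G=0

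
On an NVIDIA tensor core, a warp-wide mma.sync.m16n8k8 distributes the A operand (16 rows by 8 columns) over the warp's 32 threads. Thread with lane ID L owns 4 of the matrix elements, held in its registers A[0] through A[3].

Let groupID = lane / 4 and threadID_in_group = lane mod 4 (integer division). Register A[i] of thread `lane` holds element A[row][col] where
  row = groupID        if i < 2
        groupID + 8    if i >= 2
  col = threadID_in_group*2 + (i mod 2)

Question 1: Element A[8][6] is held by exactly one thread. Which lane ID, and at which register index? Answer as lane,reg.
r: 8->gid=0,r8=1  c: 6->tid=3,i&1=0
L=0*4+3=3  i=1*2+0=2

3,2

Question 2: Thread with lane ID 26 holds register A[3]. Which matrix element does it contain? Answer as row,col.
14,5

lane 26=>26/4=6, 26 mod 4=2
i=3  r:6+8=>14  c:2·2+1=>5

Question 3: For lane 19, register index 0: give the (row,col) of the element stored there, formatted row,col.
lane 19: grp=4 (19/4), tig=3 (19%4)
i=0: r=4+0=4, c=3*2+0=6

4,6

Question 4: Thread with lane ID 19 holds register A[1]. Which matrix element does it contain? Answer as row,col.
19: g=4,t=3
[1] (4+0,3*2+1) = (4,7)

4,7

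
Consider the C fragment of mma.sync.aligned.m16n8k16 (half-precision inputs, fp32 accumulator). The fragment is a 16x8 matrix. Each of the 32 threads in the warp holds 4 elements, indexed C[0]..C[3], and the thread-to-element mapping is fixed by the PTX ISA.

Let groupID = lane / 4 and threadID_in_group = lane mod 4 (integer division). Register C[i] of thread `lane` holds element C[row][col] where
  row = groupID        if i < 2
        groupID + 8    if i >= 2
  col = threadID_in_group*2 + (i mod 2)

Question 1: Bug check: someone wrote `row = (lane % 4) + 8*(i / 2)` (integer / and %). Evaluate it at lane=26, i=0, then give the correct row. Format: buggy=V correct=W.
`(lane % 4) + 8*(i / 2)`[26,0]->2
26: gid=6,tid=2
[0] (6+0,2*2+0) = (6,4)
row: 2 vs 6

buggy=2 correct=6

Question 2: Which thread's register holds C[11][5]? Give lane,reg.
14,3

r=11→G=3,rhi=1  c=5→T=2,p=1
L=3*4+2=14  i=1*2+1=3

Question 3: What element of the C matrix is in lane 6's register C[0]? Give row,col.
1,4

lane 6=>6/4=1, 6 mod 4=2
i=0  r:1+0=>1  c:2·2+0=>4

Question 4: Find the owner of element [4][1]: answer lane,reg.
r:4=>grp=4,rB=0  c:1=>tig=0,lo=1
L=4*4+0=16  i=0*2+1=1

16,1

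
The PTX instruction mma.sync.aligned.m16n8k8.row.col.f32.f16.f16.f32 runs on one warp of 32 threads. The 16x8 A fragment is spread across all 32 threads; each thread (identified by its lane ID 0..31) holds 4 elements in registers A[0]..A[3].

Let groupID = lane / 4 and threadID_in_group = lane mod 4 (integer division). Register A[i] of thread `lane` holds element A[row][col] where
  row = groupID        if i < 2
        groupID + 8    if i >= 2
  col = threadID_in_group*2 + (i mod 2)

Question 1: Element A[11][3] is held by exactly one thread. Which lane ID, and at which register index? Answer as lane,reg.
13,3

r=11→G=3,rhi=1  c=3→T=1,p=1
L=3*4+1=13  i=1*2+1=3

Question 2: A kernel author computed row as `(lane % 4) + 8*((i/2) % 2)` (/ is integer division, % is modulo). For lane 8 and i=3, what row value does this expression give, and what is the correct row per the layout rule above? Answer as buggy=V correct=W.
`(lane % 4) + 8*((i/2) % 2)`[8,3]⇒8
lane 8: gr=2 (8/4), th=0 (8%4)
i=3: r=2+8=10, c=0*2+1=1
row: 8 vs 10

buggy=8 correct=10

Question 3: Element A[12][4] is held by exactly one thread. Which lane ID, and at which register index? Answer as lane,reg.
r:12=>grp=4,rB=1  c:4=>tig=2,lo=0
L=4*4+2=18  i=1*2+0=2

18,2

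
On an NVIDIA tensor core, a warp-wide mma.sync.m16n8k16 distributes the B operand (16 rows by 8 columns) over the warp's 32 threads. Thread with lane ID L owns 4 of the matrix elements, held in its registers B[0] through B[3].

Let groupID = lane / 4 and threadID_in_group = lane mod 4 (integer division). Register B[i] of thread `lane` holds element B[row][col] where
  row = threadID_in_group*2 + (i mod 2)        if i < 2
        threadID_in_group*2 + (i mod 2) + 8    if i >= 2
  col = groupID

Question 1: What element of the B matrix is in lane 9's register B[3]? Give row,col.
9: gr=2,th=1
[3] (1*2+1+8,2) = (11,2)

11,2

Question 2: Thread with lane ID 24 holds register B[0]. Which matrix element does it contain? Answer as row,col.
L=24→G=24>>2=6, T=24&3=0
[0]→row 0·2+0+0=0  col G=6

0,6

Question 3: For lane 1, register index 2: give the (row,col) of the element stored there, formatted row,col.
10,0

lane 1->1/4=0, 1 mod 4=1
i=2  r:2·1+0+8->10  c:0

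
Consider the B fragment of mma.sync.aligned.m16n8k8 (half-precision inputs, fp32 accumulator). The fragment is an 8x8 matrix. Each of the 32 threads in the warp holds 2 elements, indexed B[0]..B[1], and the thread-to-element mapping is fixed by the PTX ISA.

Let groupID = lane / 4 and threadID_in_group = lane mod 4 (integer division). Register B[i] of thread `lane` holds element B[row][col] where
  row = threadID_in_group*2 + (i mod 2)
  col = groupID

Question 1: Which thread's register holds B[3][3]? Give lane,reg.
c=3->g=3  r=3->t=1,b0=1
L=3*4+1=13  i=1=1

13,1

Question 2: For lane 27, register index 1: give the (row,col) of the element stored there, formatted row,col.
7,6

lane 27: grp=6 (27/4), tig=3 (27%4)
i=1: r=3*2+1=7, c=grp=6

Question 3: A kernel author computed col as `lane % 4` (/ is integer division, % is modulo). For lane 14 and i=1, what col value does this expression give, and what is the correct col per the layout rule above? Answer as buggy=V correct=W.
buggy=2 correct=3

`lane % 4`[14,1]=>2
lane 14: grp=3 (14/4), tig=2 (14%4)
i=1: r=2*2+1=5, c=grp=3
col: 2 vs 3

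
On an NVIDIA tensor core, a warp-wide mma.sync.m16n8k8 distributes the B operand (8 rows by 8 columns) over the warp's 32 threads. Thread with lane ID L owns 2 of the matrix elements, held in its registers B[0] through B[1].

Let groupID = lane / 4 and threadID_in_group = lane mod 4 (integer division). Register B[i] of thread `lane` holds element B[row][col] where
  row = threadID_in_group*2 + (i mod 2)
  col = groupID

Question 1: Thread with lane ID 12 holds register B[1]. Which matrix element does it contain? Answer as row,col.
L=12→G=12>>2=3, T=12&3=0
[1]→row 0·2+1=1  col G=3

1,3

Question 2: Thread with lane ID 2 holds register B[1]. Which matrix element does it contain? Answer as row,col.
2: gid=0,tid=2
[1] (2*2+1,0) = (5,0)

5,0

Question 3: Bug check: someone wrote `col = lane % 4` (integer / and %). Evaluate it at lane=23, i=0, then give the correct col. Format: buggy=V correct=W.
buggy=3 correct=5

`lane % 4`[23,0]→3
L=23→G=23>>2=5, T=23&3=3
[0]→row 3·2+0=6  col G=5
col: 3 vs 5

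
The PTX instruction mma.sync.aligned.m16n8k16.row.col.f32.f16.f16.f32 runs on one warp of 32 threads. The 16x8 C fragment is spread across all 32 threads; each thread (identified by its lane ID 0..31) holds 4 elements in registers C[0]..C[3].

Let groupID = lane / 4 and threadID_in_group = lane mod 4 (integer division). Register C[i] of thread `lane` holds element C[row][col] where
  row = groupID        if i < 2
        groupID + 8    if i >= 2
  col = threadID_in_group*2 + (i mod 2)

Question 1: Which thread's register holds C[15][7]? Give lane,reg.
r:15=>grp=7,rB=1  c:7=>tig=3,lo=1
L=7*4+3=31  i=1*2+1=3

31,3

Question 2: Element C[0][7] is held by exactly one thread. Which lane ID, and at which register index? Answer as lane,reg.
3,1

r=0→G=0,rhi=0  c=7→T=3,p=1
L=0*4+3=3  i=0*2+1=1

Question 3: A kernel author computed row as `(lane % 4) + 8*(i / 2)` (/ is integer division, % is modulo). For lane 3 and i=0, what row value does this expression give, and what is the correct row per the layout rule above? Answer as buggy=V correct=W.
buggy=3 correct=0

`(lane % 4) + 8*(i / 2)`[3,0]=>3
lane 3=>3/4=0, 3 mod 4=3
i=0  r:0+0=>0  c:2·3+0=>6
row: 3 vs 0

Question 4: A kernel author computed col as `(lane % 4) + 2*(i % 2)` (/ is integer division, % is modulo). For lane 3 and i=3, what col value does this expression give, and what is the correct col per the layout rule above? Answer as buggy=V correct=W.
`(lane % 4) + 2*(i % 2)`[3,3]->5
L=3->gid=3>>2=0, tid=3&3=3
[3]->row 0+8=8  col 3·2+1=7
col: 5 vs 7

buggy=5 correct=7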